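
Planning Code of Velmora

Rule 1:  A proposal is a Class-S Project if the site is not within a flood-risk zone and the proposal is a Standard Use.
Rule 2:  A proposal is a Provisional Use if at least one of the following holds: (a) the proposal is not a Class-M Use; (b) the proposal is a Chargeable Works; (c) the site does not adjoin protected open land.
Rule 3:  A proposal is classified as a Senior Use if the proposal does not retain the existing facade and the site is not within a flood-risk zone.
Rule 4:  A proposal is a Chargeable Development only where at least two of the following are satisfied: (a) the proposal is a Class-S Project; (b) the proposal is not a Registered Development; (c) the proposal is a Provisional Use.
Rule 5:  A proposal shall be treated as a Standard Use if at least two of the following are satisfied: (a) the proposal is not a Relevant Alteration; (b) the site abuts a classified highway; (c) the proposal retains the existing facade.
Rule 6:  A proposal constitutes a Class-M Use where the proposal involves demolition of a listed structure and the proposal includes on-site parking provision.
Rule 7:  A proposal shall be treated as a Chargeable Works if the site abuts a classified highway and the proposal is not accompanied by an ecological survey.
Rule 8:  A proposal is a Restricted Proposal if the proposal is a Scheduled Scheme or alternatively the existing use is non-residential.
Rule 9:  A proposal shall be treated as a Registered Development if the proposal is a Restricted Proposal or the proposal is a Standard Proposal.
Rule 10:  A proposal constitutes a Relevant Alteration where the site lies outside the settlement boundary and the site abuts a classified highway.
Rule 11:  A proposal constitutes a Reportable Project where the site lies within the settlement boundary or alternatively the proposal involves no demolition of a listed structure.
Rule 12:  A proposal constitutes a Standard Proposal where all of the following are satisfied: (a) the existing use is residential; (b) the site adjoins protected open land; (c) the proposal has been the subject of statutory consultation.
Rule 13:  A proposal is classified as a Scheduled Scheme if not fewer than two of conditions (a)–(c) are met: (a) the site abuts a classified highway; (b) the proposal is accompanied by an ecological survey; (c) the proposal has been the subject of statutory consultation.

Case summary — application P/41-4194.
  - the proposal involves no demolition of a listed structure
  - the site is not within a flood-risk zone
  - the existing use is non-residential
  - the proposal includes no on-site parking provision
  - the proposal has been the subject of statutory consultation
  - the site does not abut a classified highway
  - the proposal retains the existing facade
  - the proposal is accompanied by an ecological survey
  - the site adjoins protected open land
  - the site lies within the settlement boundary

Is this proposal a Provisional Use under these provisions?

Yes

rule 6 — Class-M Use: [the proposal involves demolition of a listed structure? no] AND [the proposal includes on-site parking provision? no] → not satisfied.
rule 7 — Chargeable Works: [the site abuts a classified highway? no] AND [the proposal is not accompanied by an ecological survey? no] → not satisfied.
rule 2 — Provisional Use: [not a Class-M Use (rule 6)? yes] OR [Chargeable Works (rule 7)? no] OR [the site does not adjoin protected open land? no] → satisfied.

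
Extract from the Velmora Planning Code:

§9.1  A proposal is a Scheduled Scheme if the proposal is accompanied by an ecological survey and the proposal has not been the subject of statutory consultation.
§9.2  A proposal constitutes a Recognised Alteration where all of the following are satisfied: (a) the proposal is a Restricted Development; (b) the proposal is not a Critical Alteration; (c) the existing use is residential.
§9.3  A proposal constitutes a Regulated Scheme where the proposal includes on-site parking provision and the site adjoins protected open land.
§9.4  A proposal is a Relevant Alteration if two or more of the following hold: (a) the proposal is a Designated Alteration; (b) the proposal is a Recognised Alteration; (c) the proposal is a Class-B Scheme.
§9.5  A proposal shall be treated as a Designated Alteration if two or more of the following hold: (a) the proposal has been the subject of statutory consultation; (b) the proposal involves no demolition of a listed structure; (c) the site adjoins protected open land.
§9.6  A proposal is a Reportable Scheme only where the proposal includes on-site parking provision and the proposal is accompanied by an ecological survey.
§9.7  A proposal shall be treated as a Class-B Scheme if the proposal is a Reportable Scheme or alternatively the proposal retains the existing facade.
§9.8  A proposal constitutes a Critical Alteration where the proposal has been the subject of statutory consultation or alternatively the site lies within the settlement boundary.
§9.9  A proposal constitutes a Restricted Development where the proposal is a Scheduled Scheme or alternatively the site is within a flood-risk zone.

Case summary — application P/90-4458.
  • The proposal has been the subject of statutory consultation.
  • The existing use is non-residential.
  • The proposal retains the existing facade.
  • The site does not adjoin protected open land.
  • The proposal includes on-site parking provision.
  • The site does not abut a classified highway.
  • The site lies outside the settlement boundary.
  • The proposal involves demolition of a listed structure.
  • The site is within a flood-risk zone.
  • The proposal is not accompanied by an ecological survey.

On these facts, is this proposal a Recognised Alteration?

§9.1 — Scheduled Scheme: [the proposal is accompanied by an ecological survey? no] AND [the proposal has not been the subject of statutory consultation? no] → not satisfied.
§9.9 — Restricted Development: [Scheduled Scheme (§9.1)? no] OR [the site is within a flood-risk zone? yes] → satisfied.
§9.8 — Critical Alteration: [the proposal has been the subject of statutory consultation? yes] OR [the site lies within the settlement boundary? no] → satisfied.
§9.2 — Recognised Alteration: [Restricted Development (§9.9)? yes] AND [not a Critical Alteration (§9.8)? no] AND [the existing use is residential? no] → not satisfied.

No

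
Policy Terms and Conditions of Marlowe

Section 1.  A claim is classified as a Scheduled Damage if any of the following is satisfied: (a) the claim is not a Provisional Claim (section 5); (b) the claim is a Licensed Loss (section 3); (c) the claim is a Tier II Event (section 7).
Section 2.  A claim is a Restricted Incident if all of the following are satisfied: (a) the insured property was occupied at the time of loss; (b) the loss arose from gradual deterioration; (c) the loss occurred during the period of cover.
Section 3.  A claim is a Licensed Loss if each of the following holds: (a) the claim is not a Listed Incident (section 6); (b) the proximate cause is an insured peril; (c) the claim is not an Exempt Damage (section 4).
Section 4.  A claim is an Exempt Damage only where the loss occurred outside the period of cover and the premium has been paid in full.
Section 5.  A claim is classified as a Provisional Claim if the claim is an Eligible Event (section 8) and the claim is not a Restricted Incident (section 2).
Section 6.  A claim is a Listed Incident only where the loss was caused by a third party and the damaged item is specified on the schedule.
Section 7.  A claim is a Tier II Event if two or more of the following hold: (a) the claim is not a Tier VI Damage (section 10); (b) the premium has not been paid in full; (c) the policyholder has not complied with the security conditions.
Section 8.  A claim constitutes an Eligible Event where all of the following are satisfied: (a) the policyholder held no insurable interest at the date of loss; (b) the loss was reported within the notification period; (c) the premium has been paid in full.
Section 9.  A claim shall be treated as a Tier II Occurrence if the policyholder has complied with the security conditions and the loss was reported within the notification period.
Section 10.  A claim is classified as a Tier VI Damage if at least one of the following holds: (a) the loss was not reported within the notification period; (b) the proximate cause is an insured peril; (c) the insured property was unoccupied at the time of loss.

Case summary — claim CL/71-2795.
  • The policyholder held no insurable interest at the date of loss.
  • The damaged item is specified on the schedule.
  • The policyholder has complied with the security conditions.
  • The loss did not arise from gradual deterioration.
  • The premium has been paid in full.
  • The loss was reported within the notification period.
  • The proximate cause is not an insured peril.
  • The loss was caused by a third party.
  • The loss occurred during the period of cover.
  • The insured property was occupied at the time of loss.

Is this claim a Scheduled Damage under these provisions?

section 8 — Eligible Event: [the policyholder held no insurable interest at the date of loss? yes] AND [the loss was reported within the notification period? yes] AND [the premium has been paid in full? yes] → satisfied.
section 2 — Restricted Incident: [the insured property was occupied at the time of loss? yes] AND [the loss arose from gradual deterioration? no] AND [the loss occurred during the period of cover? yes] → not satisfied.
section 5 — Provisional Claim: [Eligible Event (section 8)? yes] AND [not a Restricted Incident (section 2)? yes] → satisfied.
section 6 — Listed Incident: [the loss was caused by a third party? yes] AND [the damaged item is specified on the schedule? yes] → satisfied.
section 4 — Exempt Damage: [the loss occurred outside the period of cover? no] AND [the premium has been paid in full? yes] → not satisfied.
section 3 — Licensed Loss: [not a Listed Incident (section 6)? no] AND [the proximate cause is an insured peril? no] AND [not an Exempt Damage (section 4)? yes] → not satisfied.
section 10 — Tier VI Damage: [the loss was not reported within the notification period? no] OR [the proximate cause is an insured peril? no] OR [the insured property was unoccupied at the time of loss? no] → not satisfied.
section 7 — Tier II Event: not a Tier VI Damage (section 10)? yes; the premium has not been paid in full? no; the policyholder has not complied with the security conditions? no — 1 of 3 hold (need ≥2) → not satisfied.
section 1 — Scheduled Damage: [not a Provisional Claim (section 5)? no] OR [Licensed Loss (section 3)? no] OR [Tier II Event (section 7)? no] → not satisfied.

No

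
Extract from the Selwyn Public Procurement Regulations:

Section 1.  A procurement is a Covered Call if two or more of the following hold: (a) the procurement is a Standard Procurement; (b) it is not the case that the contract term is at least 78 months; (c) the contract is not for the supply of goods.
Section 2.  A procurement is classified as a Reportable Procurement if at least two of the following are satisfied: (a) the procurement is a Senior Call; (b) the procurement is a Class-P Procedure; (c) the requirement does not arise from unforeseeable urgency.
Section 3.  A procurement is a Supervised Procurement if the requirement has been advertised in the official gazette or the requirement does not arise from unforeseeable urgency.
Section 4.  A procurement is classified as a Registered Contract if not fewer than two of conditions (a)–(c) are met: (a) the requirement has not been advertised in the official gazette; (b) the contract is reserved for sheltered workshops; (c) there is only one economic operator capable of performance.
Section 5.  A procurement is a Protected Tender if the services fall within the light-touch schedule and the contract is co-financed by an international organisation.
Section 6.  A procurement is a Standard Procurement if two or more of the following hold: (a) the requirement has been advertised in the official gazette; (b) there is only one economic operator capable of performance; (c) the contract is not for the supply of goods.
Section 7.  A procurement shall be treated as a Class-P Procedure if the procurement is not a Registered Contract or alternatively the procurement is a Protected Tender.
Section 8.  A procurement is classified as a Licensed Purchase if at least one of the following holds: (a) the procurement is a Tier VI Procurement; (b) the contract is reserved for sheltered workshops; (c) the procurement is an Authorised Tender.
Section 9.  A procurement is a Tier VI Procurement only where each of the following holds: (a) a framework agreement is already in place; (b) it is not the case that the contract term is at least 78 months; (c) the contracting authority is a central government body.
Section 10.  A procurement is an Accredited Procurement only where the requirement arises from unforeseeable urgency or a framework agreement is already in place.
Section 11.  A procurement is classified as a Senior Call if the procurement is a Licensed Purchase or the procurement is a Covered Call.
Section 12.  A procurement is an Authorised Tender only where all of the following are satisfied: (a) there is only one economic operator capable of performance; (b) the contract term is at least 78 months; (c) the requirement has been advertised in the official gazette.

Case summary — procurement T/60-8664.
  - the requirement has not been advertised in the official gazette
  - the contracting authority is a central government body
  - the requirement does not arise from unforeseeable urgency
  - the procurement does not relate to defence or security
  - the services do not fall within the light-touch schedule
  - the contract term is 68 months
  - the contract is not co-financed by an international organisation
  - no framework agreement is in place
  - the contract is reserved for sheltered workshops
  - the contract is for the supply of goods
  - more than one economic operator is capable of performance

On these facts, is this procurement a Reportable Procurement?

section 9 — Tier VI Procurement: [a framework agreement is already in place? no] AND [contract term: 68 months ≥ 78 months? no, so negated condition yes] AND [the contracting authority is a central government body? yes] → not satisfied.
section 12 — Authorised Tender: [there is only one economic operator capable of performance? no] AND [contract term: 68 months ≥ 78 months? no] AND [the requirement has been advertised in the official gazette? no] → not satisfied.
section 8 — Licensed Purchase: [Tier VI Procurement (section 9)? no] OR [the contract is reserved for sheltered workshops? yes] OR [Authorised Tender (section 12)? no] → satisfied.
section 6 — Standard Procurement: the requirement has been advertised in the official gazette? no; there is only one economic operator capable of performance? no; the contract is not for the supply of goods? no — 0 of 3 hold (need ≥2) → not satisfied.
section 1 — Covered Call: Standard Procurement (section 6)? no; contract term: 68 months ≥ 78 months? no, so negated condition yes; the contract is not for the supply of goods? no — 1 of 3 hold (need ≥2) → not satisfied.
section 11 — Senior Call: [Licensed Purchase (section 8)? yes] OR [Covered Call (section 1)? no] → satisfied.
section 4 — Registered Contract: the requirement has not been advertised in the official gazette? yes; the contract is reserved for sheltered workshops? yes; there is only one economic operator capable of performance? no — 2 of 3 hold (need ≥2) → satisfied.
section 5 — Protected Tender: [the services fall within the light-touch schedule? no] AND [the contract is co-financed by an international organisation? no] → not satisfied.
section 7 — Class-P Procedure: [not a Registered Contract (section 4)? no] OR [Protected Tender (section 5)? no] → not satisfied.
section 2 — Reportable Procurement: Senior Call (section 11)? yes; Class-P Procedure (section 7)? no; the requirement does not arise from unforeseeable urgency? yes — 2 of 3 hold (need ≥2) → satisfied.

Yes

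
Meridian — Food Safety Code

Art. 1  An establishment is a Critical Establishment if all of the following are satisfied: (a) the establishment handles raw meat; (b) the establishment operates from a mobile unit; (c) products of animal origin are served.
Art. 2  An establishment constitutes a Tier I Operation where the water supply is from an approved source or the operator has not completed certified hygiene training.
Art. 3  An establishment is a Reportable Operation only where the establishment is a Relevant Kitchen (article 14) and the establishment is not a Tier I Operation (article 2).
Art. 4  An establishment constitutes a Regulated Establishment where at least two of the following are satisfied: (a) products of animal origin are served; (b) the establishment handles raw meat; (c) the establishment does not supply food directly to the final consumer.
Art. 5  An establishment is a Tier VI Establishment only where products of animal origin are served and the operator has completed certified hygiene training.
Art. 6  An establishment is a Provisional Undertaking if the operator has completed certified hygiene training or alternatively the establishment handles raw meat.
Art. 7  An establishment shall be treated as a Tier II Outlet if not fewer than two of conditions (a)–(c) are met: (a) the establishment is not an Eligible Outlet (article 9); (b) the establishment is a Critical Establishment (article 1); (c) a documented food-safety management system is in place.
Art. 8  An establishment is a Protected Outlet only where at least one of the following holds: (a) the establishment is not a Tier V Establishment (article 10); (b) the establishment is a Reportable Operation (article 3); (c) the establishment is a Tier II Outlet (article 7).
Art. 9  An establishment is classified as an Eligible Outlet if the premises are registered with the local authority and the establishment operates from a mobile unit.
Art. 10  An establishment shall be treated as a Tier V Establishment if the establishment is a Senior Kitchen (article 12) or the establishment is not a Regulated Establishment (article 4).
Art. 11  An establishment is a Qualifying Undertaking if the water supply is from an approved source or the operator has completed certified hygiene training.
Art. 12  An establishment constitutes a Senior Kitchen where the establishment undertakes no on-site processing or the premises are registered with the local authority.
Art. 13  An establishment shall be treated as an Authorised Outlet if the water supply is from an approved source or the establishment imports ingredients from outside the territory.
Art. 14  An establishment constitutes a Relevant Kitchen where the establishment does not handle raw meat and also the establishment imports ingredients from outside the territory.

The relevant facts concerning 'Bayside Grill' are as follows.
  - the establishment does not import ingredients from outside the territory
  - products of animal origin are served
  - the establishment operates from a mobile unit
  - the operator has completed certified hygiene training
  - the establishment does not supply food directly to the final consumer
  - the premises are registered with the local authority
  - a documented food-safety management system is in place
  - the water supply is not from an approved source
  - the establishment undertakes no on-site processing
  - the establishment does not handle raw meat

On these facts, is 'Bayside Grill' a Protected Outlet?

Under article 12: the establishment undertakes no on-site processing? yes; or the premises are registered with the local authority? yes. So the establishment is a Senior Kitchen.
Under article 4: products of animal origin are served? yes; the establishment handles raw meat? no; the establishment does not supply food directly to the final consumer? yes — 2 of 3 hold (need ≥2) → satisfied.
Under article 10: Senior Kitchen (article 12)? yes; or not a Regulated Establishment (article 4)? no. So the establishment is a Tier V Establishment.
Under article 14: the establishment does not handle raw meat? yes; and the establishment imports ingredients from outside the territory? no. So the establishment is not a Relevant Kitchen.
Under article 2: the water supply is from an approved source? no; or the operator has not completed certified hygiene training? no. So the establishment is not a Tier I Operation.
Under article 3: Relevant Kitchen (article 14)? no; and not a Tier I Operation (article 2)? yes. So the establishment is not a Reportable Operation.
Under article 9: the premises are registered with the local authority? yes; and the establishment operates from a mobile unit? yes. So the establishment is an Eligible Outlet.
Under article 1: the establishment handles raw meat? no; and the establishment operates from a mobile unit? yes; and products of animal origin are served? yes. So the establishment is not a Critical Establishment.
Under article 7: not an Eligible Outlet (article 9)? no; Critical Establishment (article 1)? no; a documented food-safety management system is in place? yes — 1 of 3 hold (need ≥2) → not satisfied.
Under article 8: not a Tier V Establishment (article 10)? no; or Reportable Operation (article 3)? no; or Tier II Outlet (article 7)? no. So the establishment is not a Protected Outlet.

No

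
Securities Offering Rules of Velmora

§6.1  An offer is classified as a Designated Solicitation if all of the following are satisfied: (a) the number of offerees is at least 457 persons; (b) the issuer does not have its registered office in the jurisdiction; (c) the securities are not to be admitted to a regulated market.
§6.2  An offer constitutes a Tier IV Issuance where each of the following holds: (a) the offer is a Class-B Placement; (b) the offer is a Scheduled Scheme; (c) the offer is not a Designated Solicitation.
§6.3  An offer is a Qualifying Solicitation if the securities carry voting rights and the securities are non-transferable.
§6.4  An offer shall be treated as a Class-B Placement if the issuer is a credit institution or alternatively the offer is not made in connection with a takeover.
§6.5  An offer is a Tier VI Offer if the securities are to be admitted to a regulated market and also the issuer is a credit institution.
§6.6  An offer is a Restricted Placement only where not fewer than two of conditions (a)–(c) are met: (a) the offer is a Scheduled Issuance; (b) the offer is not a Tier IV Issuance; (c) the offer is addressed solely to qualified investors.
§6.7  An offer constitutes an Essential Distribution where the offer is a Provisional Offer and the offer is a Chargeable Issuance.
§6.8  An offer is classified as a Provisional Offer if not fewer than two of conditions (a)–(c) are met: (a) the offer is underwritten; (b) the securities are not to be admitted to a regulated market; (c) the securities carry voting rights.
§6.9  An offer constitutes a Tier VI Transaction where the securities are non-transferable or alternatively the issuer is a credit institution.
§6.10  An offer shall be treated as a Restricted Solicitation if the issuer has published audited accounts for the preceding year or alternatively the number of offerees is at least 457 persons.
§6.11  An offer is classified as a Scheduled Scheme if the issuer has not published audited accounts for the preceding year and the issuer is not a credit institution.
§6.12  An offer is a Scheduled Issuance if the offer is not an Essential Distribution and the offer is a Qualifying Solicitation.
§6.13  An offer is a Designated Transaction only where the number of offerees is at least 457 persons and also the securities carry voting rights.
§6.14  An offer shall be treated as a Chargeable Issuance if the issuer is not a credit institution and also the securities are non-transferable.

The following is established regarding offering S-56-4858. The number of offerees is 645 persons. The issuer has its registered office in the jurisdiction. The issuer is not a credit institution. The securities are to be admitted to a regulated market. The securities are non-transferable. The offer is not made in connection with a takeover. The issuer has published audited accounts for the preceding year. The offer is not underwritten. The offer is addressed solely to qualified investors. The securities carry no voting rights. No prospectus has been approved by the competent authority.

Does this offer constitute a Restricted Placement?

Under §6.8: the offer is underwritten? no; the securities are not to be admitted to a regulated market? no; the securities carry voting rights? no — 0 of 3 hold (need ≥2) → not satisfied.
Under §6.14: the issuer is not a credit institution? yes; and the securities are non-transferable? yes. So the offer is a Chargeable Issuance.
Under §6.7: Provisional Offer (§6.8)? no; and Chargeable Issuance (§6.14)? yes. So the offer is not an Essential Distribution.
Under §6.3: the securities carry voting rights? no; and the securities are non-transferable? yes. So the offer is not a Qualifying Solicitation.
Under §6.12: not an Essential Distribution (§6.7)? yes; and Qualifying Solicitation (§6.3)? no. So the offer is not a Scheduled Issuance.
Under §6.4: the issuer is a credit institution? no; or the offer is not made in connection with a takeover? yes. So the offer is a Class-B Placement.
Under §6.11: the issuer has not published audited accounts for the preceding year? no; and the issuer is not a credit institution? yes. So the offer is not a Scheduled Scheme.
Under §6.1: number of offerees: 645 persons ≥ 457 persons? yes; and the issuer does not have its registered office in the jurisdiction? no; and the securities are not to be admitted to a regulated market? no. So the offer is not a Designated Solicitation.
Under §6.2: Class-B Placement (§6.4)? yes; and Scheduled Scheme (§6.11)? no; and not a Designated Solicitation (§6.1)? yes. So the offer is not a Tier IV Issuance.
Under §6.6: Scheduled Issuance (§6.12)? no; not a Tier IV Issuance (§6.2)? yes; the offer is addressed solely to qualified investors? yes — 2 of 3 hold (need ≥2) → satisfied.

Yes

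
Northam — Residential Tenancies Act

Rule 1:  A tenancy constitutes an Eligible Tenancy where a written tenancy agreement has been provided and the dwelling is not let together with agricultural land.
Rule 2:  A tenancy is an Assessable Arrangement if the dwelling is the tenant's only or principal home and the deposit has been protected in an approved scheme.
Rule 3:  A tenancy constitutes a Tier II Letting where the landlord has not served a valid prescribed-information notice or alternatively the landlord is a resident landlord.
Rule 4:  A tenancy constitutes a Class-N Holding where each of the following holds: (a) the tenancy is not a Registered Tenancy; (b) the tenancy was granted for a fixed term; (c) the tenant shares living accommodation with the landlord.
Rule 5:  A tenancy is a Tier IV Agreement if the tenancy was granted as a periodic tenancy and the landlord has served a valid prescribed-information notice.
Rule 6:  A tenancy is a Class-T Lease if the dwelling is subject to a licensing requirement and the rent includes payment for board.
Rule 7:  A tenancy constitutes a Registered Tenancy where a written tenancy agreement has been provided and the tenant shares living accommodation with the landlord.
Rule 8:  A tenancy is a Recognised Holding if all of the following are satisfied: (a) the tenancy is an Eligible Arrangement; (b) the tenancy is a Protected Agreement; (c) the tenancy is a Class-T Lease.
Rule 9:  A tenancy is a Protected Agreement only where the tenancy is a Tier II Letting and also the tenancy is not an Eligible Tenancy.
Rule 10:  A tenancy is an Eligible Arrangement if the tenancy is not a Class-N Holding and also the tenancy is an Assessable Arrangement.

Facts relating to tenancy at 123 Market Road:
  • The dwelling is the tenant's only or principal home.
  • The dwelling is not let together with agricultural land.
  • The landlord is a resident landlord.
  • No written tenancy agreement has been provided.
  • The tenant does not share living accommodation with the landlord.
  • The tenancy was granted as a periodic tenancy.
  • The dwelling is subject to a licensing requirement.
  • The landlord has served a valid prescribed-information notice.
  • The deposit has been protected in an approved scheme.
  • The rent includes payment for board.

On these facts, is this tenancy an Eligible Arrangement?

Yes

rule 7 — Registered Tenancy: [a written tenancy agreement has been provided? no] AND [the tenant shares living accommodation with the landlord? no] → not satisfied.
rule 4 — Class-N Holding: [not a Registered Tenancy (rule 7)? yes] AND [the tenancy was granted for a fixed term? no] AND [the tenant shares living accommodation with the landlord? no] → not satisfied.
rule 2 — Assessable Arrangement: [the dwelling is the tenant's only or principal home? yes] AND [the deposit has been protected in an approved scheme? yes] → satisfied.
rule 10 — Eligible Arrangement: [not a Class-N Holding (rule 4)? yes] AND [Assessable Arrangement (rule 2)? yes] → satisfied.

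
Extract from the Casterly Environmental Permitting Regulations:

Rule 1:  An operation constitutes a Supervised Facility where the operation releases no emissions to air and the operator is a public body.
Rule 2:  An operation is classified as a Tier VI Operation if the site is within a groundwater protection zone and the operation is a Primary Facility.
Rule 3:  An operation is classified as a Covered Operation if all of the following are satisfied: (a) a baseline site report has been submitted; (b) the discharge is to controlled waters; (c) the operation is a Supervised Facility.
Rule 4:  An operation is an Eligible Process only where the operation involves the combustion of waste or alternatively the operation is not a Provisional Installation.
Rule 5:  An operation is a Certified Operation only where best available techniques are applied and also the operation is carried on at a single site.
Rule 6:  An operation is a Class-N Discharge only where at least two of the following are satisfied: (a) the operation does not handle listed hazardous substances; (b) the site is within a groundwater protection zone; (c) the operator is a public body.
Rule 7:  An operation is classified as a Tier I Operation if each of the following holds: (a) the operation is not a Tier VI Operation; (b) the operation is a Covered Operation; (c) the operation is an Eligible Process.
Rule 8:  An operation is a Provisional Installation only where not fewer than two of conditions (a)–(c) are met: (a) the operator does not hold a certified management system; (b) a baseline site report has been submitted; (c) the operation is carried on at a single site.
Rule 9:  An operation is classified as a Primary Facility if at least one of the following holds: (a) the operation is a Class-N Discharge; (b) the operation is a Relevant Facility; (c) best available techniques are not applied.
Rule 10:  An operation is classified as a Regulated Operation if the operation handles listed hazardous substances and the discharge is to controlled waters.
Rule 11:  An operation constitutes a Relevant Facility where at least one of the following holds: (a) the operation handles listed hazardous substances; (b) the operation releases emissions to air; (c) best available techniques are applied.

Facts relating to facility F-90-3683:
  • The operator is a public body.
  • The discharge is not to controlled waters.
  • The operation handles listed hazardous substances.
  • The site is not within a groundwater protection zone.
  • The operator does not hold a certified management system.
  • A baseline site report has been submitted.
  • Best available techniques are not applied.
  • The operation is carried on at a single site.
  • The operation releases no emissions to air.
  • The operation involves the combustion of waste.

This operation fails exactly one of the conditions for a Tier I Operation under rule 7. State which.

Covered Operation

Under rule 6: the operation does not handle listed hazardous substances? no; the site is within a groundwater protection zone? no; the operator is a public body? yes — 1 of 3 hold (need ≥2) → not satisfied.
Under rule 11: the operation handles listed hazardous substances? yes; or the operation releases emissions to air? no; or best available techniques are applied? no. So the operation is a Relevant Facility.
Under rule 9: Class-N Discharge (rule 6)? no; or Relevant Facility (rule 11)? yes; or best available techniques are not applied? yes. So the operation is a Primary Facility.
Under rule 2: the site is within a groundwater protection zone? no; and Primary Facility (rule 9)? yes. So the operation is not a Tier VI Operation.
Under rule 1: the operation releases no emissions to air? yes; and the operator is a public body? yes. So the operation is a Supervised Facility.
Under rule 3: a baseline site report has been submitted? yes; and the discharge is to controlled waters? no; and Supervised Facility (rule 1)? yes. So the operation is not a Covered Operation.
Under rule 8: the operator does not hold a certified management system? yes; a baseline site report has been submitted? yes; the operation is carried on at a single site? yes — 3 of 3 hold (need ≥2) → satisfied.
Under rule 4: the operation involves the combustion of waste? yes; or not a Provisional Installation (rule 8)? no. So the operation is an Eligible Process.
Under rule 7: not a Tier VI Operation (rule 2)? yes; and Covered Operation (rule 3)? no; and Eligible Process (rule 4)? yes. So the operation is not a Tier I Operation.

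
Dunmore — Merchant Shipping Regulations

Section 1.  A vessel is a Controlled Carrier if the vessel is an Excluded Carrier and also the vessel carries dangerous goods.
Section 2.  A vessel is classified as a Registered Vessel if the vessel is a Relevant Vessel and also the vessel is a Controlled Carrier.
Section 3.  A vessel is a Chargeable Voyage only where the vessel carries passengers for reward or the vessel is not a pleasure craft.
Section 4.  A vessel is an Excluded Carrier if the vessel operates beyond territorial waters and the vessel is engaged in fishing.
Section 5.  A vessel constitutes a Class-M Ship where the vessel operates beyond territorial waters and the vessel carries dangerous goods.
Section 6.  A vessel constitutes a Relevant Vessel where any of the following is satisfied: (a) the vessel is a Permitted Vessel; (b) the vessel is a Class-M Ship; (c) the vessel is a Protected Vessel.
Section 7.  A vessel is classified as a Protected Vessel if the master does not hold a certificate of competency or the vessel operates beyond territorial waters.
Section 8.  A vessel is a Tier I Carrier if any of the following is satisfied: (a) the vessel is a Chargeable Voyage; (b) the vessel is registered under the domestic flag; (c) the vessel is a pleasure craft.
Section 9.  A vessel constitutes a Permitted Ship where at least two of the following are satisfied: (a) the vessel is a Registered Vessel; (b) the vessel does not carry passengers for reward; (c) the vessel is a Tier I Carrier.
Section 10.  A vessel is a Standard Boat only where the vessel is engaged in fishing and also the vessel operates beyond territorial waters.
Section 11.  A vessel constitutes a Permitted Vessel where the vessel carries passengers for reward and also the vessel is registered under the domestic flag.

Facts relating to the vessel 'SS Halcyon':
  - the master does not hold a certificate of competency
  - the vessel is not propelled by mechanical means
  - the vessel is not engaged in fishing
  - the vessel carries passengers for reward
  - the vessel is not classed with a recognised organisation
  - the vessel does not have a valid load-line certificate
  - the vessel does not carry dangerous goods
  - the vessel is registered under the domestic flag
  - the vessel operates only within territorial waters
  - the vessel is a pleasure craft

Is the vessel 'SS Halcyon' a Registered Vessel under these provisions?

section 11 — Permitted Vessel: [the vessel carries passengers for reward? yes] AND [the vessel is registered under the domestic flag? yes] → satisfied.
section 5 — Class-M Ship: [the vessel operates beyond territorial waters? no] AND [the vessel carries dangerous goods? no] → not satisfied.
section 7 — Protected Vessel: [the master does not hold a certificate of competency? yes] OR [the vessel operates beyond territorial waters? no] → satisfied.
section 6 — Relevant Vessel: [Permitted Vessel (section 11)? yes] OR [Class-M Ship (section 5)? no] OR [Protected Vessel (section 7)? yes] → satisfied.
section 4 — Excluded Carrier: [the vessel operates beyond territorial waters? no] AND [the vessel is engaged in fishing? no] → not satisfied.
section 1 — Controlled Carrier: [Excluded Carrier (section 4)? no] AND [the vessel carries dangerous goods? no] → not satisfied.
section 2 — Registered Vessel: [Relevant Vessel (section 6)? yes] AND [Controlled Carrier (section 1)? no] → not satisfied.

No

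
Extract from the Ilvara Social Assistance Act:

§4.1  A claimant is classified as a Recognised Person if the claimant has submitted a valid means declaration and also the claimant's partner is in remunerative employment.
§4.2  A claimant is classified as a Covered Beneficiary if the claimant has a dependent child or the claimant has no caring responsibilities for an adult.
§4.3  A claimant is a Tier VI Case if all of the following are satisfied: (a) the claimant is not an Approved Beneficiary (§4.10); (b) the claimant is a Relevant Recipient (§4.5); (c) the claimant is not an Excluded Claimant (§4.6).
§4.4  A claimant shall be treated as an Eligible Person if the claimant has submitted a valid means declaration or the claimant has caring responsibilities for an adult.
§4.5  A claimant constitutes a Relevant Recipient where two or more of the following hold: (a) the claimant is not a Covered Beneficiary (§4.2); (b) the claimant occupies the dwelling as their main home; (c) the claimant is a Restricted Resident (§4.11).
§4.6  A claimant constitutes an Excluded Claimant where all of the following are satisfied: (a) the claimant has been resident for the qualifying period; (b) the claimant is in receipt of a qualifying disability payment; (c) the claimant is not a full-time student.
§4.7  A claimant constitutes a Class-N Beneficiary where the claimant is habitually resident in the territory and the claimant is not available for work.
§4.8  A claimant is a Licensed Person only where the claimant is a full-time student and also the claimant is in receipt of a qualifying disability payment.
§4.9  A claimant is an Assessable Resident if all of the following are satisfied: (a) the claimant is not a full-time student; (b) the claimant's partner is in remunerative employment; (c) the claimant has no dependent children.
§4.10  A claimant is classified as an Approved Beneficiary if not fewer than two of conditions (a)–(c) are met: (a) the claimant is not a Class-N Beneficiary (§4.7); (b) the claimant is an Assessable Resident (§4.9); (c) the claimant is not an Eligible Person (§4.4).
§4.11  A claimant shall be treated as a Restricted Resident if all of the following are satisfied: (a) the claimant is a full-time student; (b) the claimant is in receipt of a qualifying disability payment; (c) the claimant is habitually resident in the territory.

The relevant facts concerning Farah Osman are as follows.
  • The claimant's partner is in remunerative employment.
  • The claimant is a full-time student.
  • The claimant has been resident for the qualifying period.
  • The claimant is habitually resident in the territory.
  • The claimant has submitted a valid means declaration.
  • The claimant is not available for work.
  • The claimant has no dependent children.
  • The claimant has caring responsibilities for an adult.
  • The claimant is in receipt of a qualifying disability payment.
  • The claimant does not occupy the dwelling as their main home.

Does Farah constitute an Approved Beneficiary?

No

§4.7 — Class-N Beneficiary: [the claimant is habitually resident in the territory? yes] AND [the claimant is not available for work? yes] → satisfied.
§4.9 — Assessable Resident: [the claimant is not a full-time student? no] AND [the claimant's partner is in remunerative employment? yes] AND [the claimant has no dependent children? yes] → not satisfied.
§4.4 — Eligible Person: [the claimant has submitted a valid means declaration? yes] OR [the claimant has caring responsibilities for an adult? yes] → satisfied.
§4.10 — Approved Beneficiary: not a Class-N Beneficiary (§4.7)? no; Assessable Resident (§4.9)? no; not an Eligible Person (§4.4)? no — 0 of 3 hold (need ≥2) → not satisfied.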